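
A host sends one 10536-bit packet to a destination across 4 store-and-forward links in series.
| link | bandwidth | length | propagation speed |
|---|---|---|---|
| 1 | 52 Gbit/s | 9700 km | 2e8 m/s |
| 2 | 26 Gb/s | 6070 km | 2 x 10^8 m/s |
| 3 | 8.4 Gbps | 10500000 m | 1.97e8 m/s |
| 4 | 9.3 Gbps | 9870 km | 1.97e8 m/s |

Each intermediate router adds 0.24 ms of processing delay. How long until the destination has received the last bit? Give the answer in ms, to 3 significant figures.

Transmission delays (L/R per hop): 0.000202615, 0.000405231, 0.00125429, 0.0011329 ms; sum = 0.00299504 ms.
Propagation delays (d/s per hop): 48.5, 30.35, 53.2995, 50.1015 ms; sum = 182.251 ms.
Processing at 3 router(s): 3 × 0.24 ms = 0.72 ms.
End-to-end = 183 ms.

183 ms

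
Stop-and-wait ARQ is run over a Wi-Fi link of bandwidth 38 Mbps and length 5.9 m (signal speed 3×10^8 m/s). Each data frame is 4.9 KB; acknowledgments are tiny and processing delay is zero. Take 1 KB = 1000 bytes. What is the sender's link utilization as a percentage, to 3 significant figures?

100 %

t_tx = L/R = 39200/38000000 = 0.00103158 s.
t_prop = 5.9/300000000 = 1.96667e-08 s; RTT = 3.93333e-08 s.
Cycle = t_tx + RTT = 0.00103162 s.
Utilization = t_tx / cycle = 0.00103158/0.00103162 = 100 %.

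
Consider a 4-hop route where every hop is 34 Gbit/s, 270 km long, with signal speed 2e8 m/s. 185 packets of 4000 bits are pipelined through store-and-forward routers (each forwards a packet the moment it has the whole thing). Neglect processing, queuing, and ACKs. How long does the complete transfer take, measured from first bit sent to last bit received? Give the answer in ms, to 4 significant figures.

Per-hop transmission t_tx = L/R = 4000/34000000000 = 0.000117647 ms.
Per-hop propagation t_prop = 270000/200000000 = 1.35 ms.
Pipeline fill: first packet needs 4·t_tx to clear all hops; remaining 184 packets each add one t_tx.
Total = (4+185-1)·t_tx + 4·t_prop = 188·0.000117647 + 4·1.35 = 5.422 ms.

5.422 ms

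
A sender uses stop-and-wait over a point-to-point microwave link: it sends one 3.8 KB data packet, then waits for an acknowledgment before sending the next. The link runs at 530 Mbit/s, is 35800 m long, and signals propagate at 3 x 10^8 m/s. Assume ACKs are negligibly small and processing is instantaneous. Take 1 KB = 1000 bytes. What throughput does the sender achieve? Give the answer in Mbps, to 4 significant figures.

t_tx = L/R = 30400/530000000 = 5.73585e-05 s.
t_prop = 35800/300000000 = 0.000119333 s; RTT = 0.000238667 s.
Cycle = t_tx + RTT = 0.000296025 s.
Throughput = L / cycle = 30400 / 0.000296025 = 102.7 Mbps.

102.7 Mbps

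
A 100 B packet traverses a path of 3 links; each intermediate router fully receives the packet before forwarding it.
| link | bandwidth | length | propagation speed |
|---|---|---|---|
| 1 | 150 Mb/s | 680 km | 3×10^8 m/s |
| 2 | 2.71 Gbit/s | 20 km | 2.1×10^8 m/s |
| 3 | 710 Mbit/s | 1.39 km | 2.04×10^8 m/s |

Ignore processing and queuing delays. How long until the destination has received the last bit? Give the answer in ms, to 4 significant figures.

2.375 ms

L = 100 × 8 = 800 bits.
Transmission delays (L/R per hop): 0.00533333, 0.000295203, 0.00112676 ms; sum = 0.0067553 ms.
Propagation delays (d/s per hop): 2.26667, 0.0952381, 0.00681373 ms; sum = 2.36872 ms.
End-to-end = 2.375 ms.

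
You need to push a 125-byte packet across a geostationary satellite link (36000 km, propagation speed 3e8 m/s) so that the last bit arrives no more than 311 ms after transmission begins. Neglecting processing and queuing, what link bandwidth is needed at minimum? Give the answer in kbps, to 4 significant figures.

5.236 kbps

L = 1000 bits.
Propagation delay = 36000000 / 300000000 = 120 ms.
Transmission budget = 311 − 120 = 191 ms.
R ≥ L / t_tx = 1000 bits / 0.191 s = 5.236 kbps.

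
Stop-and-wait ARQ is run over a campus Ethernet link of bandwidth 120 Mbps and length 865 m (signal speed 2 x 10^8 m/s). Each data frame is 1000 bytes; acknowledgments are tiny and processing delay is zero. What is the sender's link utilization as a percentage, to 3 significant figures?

88.5 %

t_tx = L/R = 8000/120000000 = 6.66667e-05 s.
t_prop = 865/200000000 = 4.325e-06 s; RTT = 8.65e-06 s.
Cycle = t_tx + RTT = 7.53167e-05 s.
Utilization = t_tx / cycle = 6.66667e-05/7.53167e-05 = 88.5 %.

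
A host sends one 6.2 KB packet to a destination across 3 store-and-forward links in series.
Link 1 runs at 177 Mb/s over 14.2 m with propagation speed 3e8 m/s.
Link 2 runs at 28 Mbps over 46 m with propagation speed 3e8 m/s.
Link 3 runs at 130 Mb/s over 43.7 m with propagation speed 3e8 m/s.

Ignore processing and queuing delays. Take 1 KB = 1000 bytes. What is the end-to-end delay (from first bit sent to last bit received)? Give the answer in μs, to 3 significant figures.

2430 μs

L = 49600 bits.
Transmission delays (L/R per hop): 280.226, 1771.43, 381.538 μs; sum = 2433.19 μs.
Propagation delays (d/s per hop): 0.0473333, 0.153333, 0.145667 μs; sum = 0.346333 μs.
End-to-end = 2430 μs.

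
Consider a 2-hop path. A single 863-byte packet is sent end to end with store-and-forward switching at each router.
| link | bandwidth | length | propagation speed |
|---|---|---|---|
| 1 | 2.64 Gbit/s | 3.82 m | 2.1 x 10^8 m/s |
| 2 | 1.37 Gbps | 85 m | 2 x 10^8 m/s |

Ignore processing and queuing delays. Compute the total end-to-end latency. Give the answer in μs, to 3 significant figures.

8.10 μs

L = 863 × 8 = 6904 bits.
Transmission delays (L/R per hop): 2.61515, 5.03942 μs; sum = 7.65457 μs.
Propagation delays (d/s per hop): 0.0181905, 0.425 μs; sum = 0.44319 μs.
End-to-end = 8.10 μs.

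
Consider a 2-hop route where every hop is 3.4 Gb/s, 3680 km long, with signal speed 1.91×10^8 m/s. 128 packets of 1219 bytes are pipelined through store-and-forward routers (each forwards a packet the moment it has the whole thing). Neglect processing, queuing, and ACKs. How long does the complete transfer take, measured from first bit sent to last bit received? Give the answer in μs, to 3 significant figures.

Per-hop transmission t_tx = L/R = 9752/3400000000 = 2.86824 μs.
Per-hop propagation t_prop = 3680000/191000000 = 19267 μs.
Pipeline fill: first packet needs 2·t_tx to clear all hops; remaining 127 packets each add one t_tx.
Total = (2+128-1)·t_tx + 2·t_prop = 129·2.86824 + 2·19267 = 38900 μs.

38900 μs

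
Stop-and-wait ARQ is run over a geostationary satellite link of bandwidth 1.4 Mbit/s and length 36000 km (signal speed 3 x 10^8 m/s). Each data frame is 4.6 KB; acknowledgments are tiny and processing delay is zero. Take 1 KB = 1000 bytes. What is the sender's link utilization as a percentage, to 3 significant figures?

9.87 %

t_tx = L/R = 36800/1400000 = 0.0262857 s.
t_prop = 36000000/300000000 = 0.12 s; RTT = 0.24 s.
Cycle = t_tx + RTT = 0.266286 s.
Utilization = t_tx / cycle = 0.0262857/0.266286 = 9.87 %.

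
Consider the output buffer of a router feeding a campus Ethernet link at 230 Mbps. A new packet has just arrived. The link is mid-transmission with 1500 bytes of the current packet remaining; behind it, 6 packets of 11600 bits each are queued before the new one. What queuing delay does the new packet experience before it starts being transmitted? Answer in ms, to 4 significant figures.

Each queued packet: L/R = 11600/230000000 = 0.0504348 ms.
6 queued → 0.302609 ms.
Plus remaining 12000 bits of current packet: 0.0521739 ms.
Queuing delay = 0.3548 ms.

0.3548 ms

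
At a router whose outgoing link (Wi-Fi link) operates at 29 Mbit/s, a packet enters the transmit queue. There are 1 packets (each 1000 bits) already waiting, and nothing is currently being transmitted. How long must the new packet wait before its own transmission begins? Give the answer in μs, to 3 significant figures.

Each queued packet: L/R = 1000/29000000 = 34.4828 μs.
1 queued → 34.4828 μs.
Queuing delay = 34.5 μs.

34.5 μs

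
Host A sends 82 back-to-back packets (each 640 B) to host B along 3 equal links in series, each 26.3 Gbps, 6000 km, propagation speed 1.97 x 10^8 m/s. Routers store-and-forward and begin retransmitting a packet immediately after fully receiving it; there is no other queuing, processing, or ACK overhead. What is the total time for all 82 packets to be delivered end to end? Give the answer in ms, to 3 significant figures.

91.4 ms

Per-hop transmission t_tx = L/R = 5120/26300000000 = 0.000194677 ms.
Per-hop propagation t_prop = 6000000/197000000 = 30.4569 ms.
Pipeline fill: first packet needs 3·t_tx to clear all hops; remaining 81 packets each add one t_tx.
Total = (3+82-1)·t_tx + 3·t_prop = 84·0.000194677 + 3·30.4569 = 91.4 ms.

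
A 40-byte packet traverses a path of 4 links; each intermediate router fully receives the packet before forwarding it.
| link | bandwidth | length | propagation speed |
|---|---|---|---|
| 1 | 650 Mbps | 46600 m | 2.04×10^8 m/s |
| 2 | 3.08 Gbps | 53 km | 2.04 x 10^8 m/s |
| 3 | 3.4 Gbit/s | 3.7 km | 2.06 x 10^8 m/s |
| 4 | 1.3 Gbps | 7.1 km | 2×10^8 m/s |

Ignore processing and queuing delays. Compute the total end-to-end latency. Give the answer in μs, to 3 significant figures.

L = 40 × 8 = 320 bits.
Transmission delays (L/R per hop): 0.492308, 0.103896, 0.0941176, 0.246154 μs; sum = 0.936475 μs.
Propagation delays (d/s per hop): 228.431, 259.804, 17.9612, 35.5 μs; sum = 541.696 μs.
End-to-end = 543 μs.

543 μs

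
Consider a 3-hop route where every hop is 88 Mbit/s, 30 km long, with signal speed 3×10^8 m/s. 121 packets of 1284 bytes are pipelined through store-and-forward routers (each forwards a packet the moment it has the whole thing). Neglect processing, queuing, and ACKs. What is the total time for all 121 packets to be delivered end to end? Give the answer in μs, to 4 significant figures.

Per-hop transmission t_tx = L/R = 10272/88000000 = 116.727 μs.
Per-hop propagation t_prop = 30000/300000000 = 100 μs.
Pipeline fill: first packet needs 3·t_tx to clear all hops; remaining 120 packets each add one t_tx.
Total = (3+121-1)·t_tx + 3·t_prop = 123·116.727 + 3·100 = 14660 μs.

14660 μs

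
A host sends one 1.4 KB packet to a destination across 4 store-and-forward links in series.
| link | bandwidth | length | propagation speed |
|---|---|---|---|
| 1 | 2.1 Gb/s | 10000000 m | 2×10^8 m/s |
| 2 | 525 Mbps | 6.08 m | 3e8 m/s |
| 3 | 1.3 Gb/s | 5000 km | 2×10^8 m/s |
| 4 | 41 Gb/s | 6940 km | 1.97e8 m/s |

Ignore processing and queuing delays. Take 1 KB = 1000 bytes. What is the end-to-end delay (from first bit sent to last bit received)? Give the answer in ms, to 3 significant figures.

L = 11200 bits.
Transmission delays (L/R per hop): 0.00533333, 0.0213333, 0.00861538, 0.000273171 ms; sum = 0.0355552 ms.
Propagation delays (d/s per hop): 50, 2.02667e-05, 25, 35.2284 ms; sum = 110.228 ms.
End-to-end = 110 ms.

110 ms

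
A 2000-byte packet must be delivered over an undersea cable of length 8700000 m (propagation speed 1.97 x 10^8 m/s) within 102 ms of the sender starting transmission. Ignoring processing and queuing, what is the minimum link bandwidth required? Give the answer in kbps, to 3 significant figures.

L = 16000 bits.
Propagation delay = 8700000 / 197000000 = 44.1624 ms.
Transmission budget = 102 − 44.1624 = 57.8376 ms.
R ≥ L / t_tx = 16000 bits / 0.0578376 s = 277 kbps.

277 kbps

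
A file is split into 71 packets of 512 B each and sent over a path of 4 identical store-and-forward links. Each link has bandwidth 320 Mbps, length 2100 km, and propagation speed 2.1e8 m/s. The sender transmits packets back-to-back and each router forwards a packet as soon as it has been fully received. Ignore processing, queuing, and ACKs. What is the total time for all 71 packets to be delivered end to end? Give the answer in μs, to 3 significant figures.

Per-hop transmission t_tx = L/R = 4096/320000000 = 12.8 μs.
Per-hop propagation t_prop = 2100000/210000000 = 10000 μs.
Pipeline fill: first packet needs 4·t_tx to clear all hops; remaining 70 packets each add one t_tx.
Total = (4+71-1)·t_tx + 4·t_prop = 74·12.8 + 4·10000 = 40900 μs.

40900 μs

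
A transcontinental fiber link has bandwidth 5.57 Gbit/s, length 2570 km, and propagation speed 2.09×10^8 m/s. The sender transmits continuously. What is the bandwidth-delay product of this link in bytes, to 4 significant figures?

8562000 bytes

Propagation delay = 2570000 / 209000000 = 0.0122967 s.
BDP = R × t_prop = 5570000000 × 0.0122967 = 68492300 bits.
In bytes: 68492300/8 = 8562000 bytes.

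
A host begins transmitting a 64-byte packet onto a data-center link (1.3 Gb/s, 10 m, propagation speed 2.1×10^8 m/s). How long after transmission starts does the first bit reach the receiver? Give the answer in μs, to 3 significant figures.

0.0476 μs

First bit experiences only propagation delay: d/s = 10/210000000 = 0.0476 μs.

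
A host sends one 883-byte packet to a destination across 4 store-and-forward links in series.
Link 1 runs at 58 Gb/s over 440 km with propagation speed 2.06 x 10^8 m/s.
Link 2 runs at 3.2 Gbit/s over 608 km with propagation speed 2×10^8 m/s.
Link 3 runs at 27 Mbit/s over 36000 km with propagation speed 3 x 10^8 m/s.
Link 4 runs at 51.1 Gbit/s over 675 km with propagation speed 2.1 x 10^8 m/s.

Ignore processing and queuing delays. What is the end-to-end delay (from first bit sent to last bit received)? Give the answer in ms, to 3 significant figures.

129 ms

L = 883 × 8 = 7064 bits.
Transmission delays (L/R per hop): 0.000121793, 0.0022075, 0.26163, 0.000138239 ms; sum = 0.264097 ms.
Propagation delays (d/s per hop): 2.13592, 3.04, 120, 3.21429 ms; sum = 128.39 ms.
End-to-end = 129 ms.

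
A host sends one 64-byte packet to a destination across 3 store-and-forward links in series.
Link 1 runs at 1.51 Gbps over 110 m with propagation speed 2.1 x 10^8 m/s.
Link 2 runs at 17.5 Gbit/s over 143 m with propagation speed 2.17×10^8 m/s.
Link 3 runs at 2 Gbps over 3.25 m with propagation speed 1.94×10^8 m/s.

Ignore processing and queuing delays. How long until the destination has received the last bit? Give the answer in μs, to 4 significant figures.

1.824 μs

L = 64 × 8 = 512 bits.
Transmission delays (L/R per hop): 0.339073, 0.0292571, 0.256 μs; sum = 0.62433 μs.
Propagation delays (d/s per hop): 0.52381, 0.658986, 0.0167526 μs; sum = 1.19955 μs.
End-to-end = 1.824 μs.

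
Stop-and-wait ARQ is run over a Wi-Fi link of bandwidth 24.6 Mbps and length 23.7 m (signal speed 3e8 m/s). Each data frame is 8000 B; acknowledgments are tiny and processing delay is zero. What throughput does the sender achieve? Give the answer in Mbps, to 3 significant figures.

t_tx = L/R = 64000/24600000 = 0.00260163 s.
t_prop = 23.7/300000000 = 7.9e-08 s; RTT = 1.58e-07 s.
Cycle = t_tx + RTT = 0.00260178 s.
Throughput = L / cycle = 64000 / 0.00260178 = 24.6 Mbps.

24.6 Mbps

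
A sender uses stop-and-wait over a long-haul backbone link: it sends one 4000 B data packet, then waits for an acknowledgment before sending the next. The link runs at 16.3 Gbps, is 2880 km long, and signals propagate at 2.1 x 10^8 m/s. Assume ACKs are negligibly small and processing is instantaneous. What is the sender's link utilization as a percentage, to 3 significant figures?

t_tx = L/R = 32000/16300000000 = 1.96319e-06 s.
t_prop = 2880000/210000000 = 0.0137143 s; RTT = 0.0274286 s.
Cycle = t_tx + RTT = 0.0274305 s.
Utilization = t_tx / cycle = 1.96319e-06/0.0274305 = 0.00716 %.

0.00716 %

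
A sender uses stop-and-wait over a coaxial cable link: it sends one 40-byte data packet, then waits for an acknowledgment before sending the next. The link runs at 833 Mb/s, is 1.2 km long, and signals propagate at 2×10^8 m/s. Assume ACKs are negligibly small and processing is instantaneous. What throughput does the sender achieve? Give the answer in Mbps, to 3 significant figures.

25.8 Mbps

t_tx = L/R = 320/833000000 = 3.84154e-07 s.
t_prop = 1200/200000000 = 6e-06 s; RTT = 1.2e-05 s.
Cycle = t_tx + RTT = 1.23842e-05 s.
Throughput = L / cycle = 320 / 1.23842e-05 = 25.8 Mbps.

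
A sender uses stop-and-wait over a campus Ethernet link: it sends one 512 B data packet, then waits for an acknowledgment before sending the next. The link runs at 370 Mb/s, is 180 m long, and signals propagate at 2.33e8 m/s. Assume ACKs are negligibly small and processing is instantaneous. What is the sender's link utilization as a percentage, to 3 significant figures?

87.8 %

t_tx = L/R = 4096/370000000 = 1.10703e-05 s.
t_prop = 180/233000000 = 7.72532e-07 s; RTT = 1.54506e-06 s.
Cycle = t_tx + RTT = 1.26153e-05 s.
Utilization = t_tx / cycle = 1.10703e-05/1.26153e-05 = 87.8 %.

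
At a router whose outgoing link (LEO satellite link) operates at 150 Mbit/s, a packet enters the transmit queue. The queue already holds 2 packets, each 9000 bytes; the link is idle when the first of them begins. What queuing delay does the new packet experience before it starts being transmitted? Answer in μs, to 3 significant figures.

Each queued packet: L/R = 72000/150000000 = 480 μs.
2 queued → 960 μs.
Queuing delay = 960 μs.

960 μs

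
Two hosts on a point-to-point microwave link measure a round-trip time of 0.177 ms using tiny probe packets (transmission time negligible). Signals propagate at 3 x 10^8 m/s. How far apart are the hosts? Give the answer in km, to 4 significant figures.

One-way propagation = RTT/2 = 0.0885 ms.
d = s × t = 300000000 × 8.85e-05 = 26.55 km.

26.55 km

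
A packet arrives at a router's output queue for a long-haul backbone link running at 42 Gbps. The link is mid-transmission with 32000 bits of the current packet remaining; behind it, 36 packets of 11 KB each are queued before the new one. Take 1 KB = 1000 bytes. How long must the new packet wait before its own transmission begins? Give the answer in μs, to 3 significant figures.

76.2 μs

Each queued packet: L/R = 88000/42000000000 = 2.09524 μs.
36 queued → 75.4286 μs.
Plus remaining 32000 bits of current packet: 0.761905 μs.
Queuing delay = 76.2 μs.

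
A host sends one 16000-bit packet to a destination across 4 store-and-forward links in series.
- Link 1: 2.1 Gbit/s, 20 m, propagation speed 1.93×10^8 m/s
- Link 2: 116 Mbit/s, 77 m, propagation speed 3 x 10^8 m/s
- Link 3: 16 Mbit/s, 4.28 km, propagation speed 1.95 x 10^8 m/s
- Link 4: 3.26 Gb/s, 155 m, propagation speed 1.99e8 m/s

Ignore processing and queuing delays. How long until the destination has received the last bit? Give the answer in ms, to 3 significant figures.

Transmission delays (L/R per hop): 0.00761905, 0.137931, 1, 0.00490798 ms; sum = 1.15046 ms.
Propagation delays (d/s per hop): 0.000103627, 0.000256667, 0.0219487, 0.000778894 ms; sum = 0.0230879 ms.
End-to-end = 1.17 ms.

1.17 ms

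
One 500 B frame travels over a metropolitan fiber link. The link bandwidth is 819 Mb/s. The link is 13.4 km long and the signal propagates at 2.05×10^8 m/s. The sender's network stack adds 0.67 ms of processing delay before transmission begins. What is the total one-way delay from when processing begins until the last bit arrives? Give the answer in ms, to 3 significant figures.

0.740 ms

L = 500 × 8 = 4000 bits.
Transmission delay = L/R = 4000 / 819000000 = 0.004884 ms.
Propagation delay = d/s = 13400 m / 2.05e+08 m/s = 0.0653659 ms.
Plus processing delay 0.67 ms = 0.67 ms.
Total = 0.740 ms.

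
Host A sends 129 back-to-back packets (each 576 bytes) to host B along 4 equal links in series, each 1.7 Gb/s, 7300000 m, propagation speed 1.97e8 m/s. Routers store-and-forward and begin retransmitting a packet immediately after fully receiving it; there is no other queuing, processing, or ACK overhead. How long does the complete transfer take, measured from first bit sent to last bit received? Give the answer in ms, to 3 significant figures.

149 ms

Per-hop transmission t_tx = L/R = 4608/1700000000 = 0.00271059 ms.
Per-hop propagation t_prop = 7300000/197000000 = 37.0558 ms.
Pipeline fill: first packet needs 4·t_tx to clear all hops; remaining 128 packets each add one t_tx.
Total = (4+129-1)·t_tx + 4·t_prop = 132·0.00271059 + 4·37.0558 = 149 ms.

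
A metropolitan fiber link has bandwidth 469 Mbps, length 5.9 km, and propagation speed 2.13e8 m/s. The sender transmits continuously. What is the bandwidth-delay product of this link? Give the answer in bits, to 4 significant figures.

Propagation delay = 5900 / 213000000 = 2.76995e-05 s.
BDP = R × t_prop = 469000000 × 2.76995e-05 = 12991.1 bits.

12990 bits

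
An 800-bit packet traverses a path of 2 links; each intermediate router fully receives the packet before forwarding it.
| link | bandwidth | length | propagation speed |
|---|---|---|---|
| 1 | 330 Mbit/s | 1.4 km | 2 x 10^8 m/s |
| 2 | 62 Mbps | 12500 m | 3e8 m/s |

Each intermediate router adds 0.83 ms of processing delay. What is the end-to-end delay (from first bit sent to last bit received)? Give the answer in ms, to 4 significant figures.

Transmission delays (L/R per hop): 0.00242424, 0.0129032 ms; sum = 0.0153275 ms.
Propagation delays (d/s per hop): 0.007, 0.0416667 ms; sum = 0.0486667 ms.
Processing at 1 router(s): 1 × 0.83 ms = 0.83 ms.
End-to-end = 0.8940 ms.

0.8940 ms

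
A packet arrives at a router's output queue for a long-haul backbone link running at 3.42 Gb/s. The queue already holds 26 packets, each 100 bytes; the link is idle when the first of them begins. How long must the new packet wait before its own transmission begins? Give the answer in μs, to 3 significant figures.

Each queued packet: L/R = 800/3420000000 = 0.233918 μs.
26 queued → 6.08187 μs.
Queuing delay = 6.08 μs.

6.08 μs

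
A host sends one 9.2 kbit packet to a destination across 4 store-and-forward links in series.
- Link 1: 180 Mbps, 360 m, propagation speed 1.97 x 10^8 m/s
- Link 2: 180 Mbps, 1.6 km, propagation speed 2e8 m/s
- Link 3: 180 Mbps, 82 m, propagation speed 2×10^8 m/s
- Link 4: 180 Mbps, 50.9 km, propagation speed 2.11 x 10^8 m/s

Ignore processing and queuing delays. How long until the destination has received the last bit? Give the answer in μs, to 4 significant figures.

455.9 μs

L = 9200 bits.
Transmission delay per hop = L/R = 9200/180000000 = 51.1111 μs; 4 hops → 204.444 μs.
Propagation delays (d/s per hop): 1.82741, 8, 0.41, 241.232 μs; sum = 251.47 μs.
End-to-end = 455.9 μs.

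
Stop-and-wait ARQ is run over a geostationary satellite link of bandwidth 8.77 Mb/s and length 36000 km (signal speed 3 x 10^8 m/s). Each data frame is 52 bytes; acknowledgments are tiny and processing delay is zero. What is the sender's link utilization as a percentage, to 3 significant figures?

t_tx = L/R = 416/8770000 = 4.74344e-05 s.
t_prop = 36000000/300000000 = 0.12 s; RTT = 0.24 s.
Cycle = t_tx + RTT = 0.240047 s.
Utilization = t_tx / cycle = 4.74344e-05/0.240047 = 0.0198 %.

0.0198 %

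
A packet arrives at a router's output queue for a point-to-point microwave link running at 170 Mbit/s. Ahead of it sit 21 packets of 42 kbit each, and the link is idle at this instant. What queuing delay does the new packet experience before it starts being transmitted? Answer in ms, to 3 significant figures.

Each queued packet: L/R = 42000/170000000 = 0.247059 ms.
21 queued → 5.18824 ms.
Queuing delay = 5.19 ms.

5.19 ms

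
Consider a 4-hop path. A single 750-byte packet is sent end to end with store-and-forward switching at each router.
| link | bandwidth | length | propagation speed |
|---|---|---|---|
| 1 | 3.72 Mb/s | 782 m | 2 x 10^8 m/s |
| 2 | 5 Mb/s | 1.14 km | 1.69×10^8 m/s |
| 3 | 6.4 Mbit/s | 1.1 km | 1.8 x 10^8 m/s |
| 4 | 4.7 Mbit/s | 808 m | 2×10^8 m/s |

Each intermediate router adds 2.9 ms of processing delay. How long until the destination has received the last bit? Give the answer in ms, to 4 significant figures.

L = 750 × 8 = 6000 bits.
Transmission delays (L/R per hop): 1.6129, 1.2, 0.9375, 1.2766 ms; sum = 5.027 ms.
Propagation delays (d/s per hop): 0.00391, 0.00674556, 0.00611111, 0.00404 ms; sum = 0.0208067 ms.
Processing at 3 router(s): 3 × 2.9 ms = 8.7 ms.
End-to-end = 13.75 ms.

13.75 ms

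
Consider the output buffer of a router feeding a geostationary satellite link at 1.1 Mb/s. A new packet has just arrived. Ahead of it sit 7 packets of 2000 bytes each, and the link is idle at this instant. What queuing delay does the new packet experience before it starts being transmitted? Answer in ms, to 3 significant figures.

Each queued packet: L/R = 16000/1100000 = 14.5455 ms.
7 queued → 101.818 ms.
Queuing delay = 102 ms.

102 ms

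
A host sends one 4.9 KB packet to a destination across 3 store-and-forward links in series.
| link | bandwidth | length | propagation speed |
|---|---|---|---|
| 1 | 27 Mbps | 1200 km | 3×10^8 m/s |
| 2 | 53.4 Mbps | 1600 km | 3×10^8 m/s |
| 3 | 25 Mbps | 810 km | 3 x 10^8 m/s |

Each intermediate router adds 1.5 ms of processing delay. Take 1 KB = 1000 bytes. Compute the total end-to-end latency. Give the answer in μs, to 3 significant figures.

18800 μs

L = 39200 bits.
Transmission delays (L/R per hop): 1451.85, 734.082, 1568 μs; sum = 3753.93 μs.
Propagation delays (d/s per hop): 4000, 5333.33, 2700 μs; sum = 12033.3 μs.
Processing at 2 router(s): 2 × 1.5 ms = 3000 μs.
End-to-end = 18800 μs.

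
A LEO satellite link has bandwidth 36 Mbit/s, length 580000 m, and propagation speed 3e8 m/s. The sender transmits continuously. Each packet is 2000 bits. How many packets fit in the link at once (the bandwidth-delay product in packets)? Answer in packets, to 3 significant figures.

Propagation delay = 580000 / 300000000 = 0.00193333 s.
BDP = R × t_prop = 36000000 × 0.00193333 = 69600 bits.
In packets of 2000 bits: 34.8 packets.

34.8 packets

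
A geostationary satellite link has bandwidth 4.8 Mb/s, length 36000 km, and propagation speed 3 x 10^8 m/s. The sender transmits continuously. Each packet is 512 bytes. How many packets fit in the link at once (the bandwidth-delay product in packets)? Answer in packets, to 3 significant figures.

141 packets

Propagation delay = 36000000 / 300000000 = 0.12 s.
BDP = R × t_prop = 4800000 × 0.12 = 576000 bits.
In packets of 4096 bits: 141 packets.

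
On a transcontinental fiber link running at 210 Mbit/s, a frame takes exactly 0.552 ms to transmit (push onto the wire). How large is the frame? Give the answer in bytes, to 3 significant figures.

L = R × t_tx = 210000000 b/s × 0.000552 s = 115920 bits.
In bytes: 115920 / 8 = 14500 bytes.

14500 bytes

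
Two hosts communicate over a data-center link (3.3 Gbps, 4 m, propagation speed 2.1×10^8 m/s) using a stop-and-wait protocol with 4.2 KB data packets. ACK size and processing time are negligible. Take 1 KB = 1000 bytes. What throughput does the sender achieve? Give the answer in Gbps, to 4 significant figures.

3.288 Gbps

t_tx = L/R = 33600/3300000000 = 1.01818e-05 s.
t_prop = 4/210000000 = 1.90476e-08 s; RTT = 3.80952e-08 s.
Cycle = t_tx + RTT = 1.02199e-05 s.
Throughput = L / cycle = 33600 / 1.02199e-05 = 3.288 Gbps.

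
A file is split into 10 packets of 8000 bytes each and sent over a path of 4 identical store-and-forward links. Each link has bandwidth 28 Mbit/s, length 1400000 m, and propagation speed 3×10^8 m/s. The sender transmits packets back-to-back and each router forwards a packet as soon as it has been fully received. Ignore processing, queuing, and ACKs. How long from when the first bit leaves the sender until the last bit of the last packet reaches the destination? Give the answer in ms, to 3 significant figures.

48.4 ms

Per-hop transmission t_tx = L/R = 64000/28000000 = 2.28571 ms.
Per-hop propagation t_prop = 1400000/300000000 = 4.66667 ms.
Pipeline fill: first packet needs 4·t_tx to clear all hops; remaining 9 packets each add one t_tx.
Total = (4+10-1)·t_tx + 4·t_prop = 13·2.28571 + 4·4.66667 = 48.4 ms.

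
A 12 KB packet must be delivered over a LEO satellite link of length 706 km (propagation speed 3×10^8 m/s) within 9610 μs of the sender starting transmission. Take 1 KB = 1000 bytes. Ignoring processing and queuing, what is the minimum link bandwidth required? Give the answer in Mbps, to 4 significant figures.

13.23 Mbps

L = 96000 bits.
Propagation delay = 706000 / 300000000 = 2353.33 μs.
Transmission budget = 9610 − 2353.33 = 7256.67 μs.
R ≥ L / t_tx = 96000 bits / 0.00725667 s = 13.23 Mbps.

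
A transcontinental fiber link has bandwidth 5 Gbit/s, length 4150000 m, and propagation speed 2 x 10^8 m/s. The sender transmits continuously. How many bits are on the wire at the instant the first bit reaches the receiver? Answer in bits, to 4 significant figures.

Propagation delay = 4150000 / 200000000 = 0.02075 s.
BDP = R × t_prop = 5000000000 × 0.02075 = 103750000 bits.

103800000 bits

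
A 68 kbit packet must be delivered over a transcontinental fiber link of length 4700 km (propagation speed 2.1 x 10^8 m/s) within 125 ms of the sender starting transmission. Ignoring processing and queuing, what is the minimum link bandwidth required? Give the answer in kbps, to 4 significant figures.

Propagation delay = 4700000 / 210000000 = 22.381 ms.
Transmission budget = 125 − 22.381 = 102.619 ms.
R ≥ L / t_tx = 68000 bits / 0.102619 s = 662.6 kbps.

662.6 kbps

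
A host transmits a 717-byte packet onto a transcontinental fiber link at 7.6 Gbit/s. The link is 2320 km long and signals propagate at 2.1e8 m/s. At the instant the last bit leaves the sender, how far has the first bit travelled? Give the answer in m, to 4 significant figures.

t_tx = L/R = 5736/7600000000 = 7.54737e-07 s.
Distance = s × t_tx = 210000000 × 7.54737e-07 = 158.5 m.

158.5 m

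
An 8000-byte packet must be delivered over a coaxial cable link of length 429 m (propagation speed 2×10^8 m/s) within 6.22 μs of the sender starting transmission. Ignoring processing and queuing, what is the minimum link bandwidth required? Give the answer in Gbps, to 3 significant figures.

15.7 Gbps

L = 64000 bits.
Propagation delay = 429 / 200000000 = 2.145 μs.
Transmission budget = 6.22 − 2.145 = 4.075 μs.
R ≥ L / t_tx = 64000 bits / 4.075e-06 s = 15.7 Gbps.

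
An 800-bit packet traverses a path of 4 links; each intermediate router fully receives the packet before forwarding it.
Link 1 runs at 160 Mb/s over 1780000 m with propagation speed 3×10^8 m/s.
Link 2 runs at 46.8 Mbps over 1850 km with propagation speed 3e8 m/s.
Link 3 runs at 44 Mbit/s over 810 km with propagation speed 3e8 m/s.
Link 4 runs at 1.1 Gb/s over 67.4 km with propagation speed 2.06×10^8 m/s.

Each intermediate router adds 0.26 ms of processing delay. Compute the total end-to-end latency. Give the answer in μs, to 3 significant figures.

Transmission delays (L/R per hop): 5, 17.094, 18.1818, 0.727273 μs; sum = 41.0031 μs.
Propagation delays (d/s per hop): 5933.33, 6166.67, 2700, 327.184 μs; sum = 15127.2 μs.
Processing at 3 router(s): 3 × 0.26 ms = 780 μs.
End-to-end = 15900 μs.

15900 μs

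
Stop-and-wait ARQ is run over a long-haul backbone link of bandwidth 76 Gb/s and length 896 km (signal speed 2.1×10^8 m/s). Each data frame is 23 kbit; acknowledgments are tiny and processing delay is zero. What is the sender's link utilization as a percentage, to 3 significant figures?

t_tx = L/R = 23000/76000000000 = 3.02632e-07 s.
t_prop = 896000/210000000 = 0.00426667 s; RTT = 0.00853333 s.
Cycle = t_tx + RTT = 0.00853364 s.
Utilization = t_tx / cycle = 3.02632e-07/0.00853364 = 0.00355 %.

0.00355 %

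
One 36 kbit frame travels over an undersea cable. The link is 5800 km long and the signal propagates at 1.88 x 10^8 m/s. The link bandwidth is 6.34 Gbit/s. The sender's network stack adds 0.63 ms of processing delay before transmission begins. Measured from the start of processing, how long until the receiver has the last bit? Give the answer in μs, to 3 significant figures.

31500 μs

L = 36000 bits.
Transmission delay = L/R = 36000 / 6340000000 = 5.67823 μs.
Propagation delay = d/s = 5800000 m / 188000000 m/s = 30851.1 μs.
Plus processing delay 0.63 ms = 630 μs.
Total = 31500 μs.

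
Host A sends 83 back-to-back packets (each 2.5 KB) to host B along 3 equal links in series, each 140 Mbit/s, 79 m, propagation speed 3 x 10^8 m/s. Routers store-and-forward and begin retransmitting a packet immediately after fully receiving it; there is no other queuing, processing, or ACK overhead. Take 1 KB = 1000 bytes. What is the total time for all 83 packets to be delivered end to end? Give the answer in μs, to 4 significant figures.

12140 μs

Per-hop transmission t_tx = L/R = 20000/140000000 = 142.857 μs.
Per-hop propagation t_prop = 79/300000000 = 0.263333 μs.
Pipeline fill: first packet needs 3·t_tx to clear all hops; remaining 82 packets each add one t_tx.
Total = (3+83-1)·t_tx + 3·t_prop = 85·142.857 + 3·0.263333 = 12140 μs.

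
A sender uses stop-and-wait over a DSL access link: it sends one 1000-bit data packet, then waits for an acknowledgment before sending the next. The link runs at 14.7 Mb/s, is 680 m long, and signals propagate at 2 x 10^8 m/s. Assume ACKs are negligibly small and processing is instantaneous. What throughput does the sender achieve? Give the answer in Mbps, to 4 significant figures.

t_tx = L/R = 1000/14700000 = 6.80272e-05 s.
t_prop = 680/200000000 = 3.4e-06 s; RTT = 6.8e-06 s.
Cycle = t_tx + RTT = 7.48272e-05 s.
Throughput = L / cycle = 1000 / 7.48272e-05 = 13.36 Mbps.

13.36 Mbps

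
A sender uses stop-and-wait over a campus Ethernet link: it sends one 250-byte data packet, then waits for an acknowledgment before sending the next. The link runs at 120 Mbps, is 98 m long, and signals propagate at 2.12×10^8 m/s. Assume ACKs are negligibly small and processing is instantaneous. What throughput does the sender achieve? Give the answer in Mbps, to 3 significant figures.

t_tx = L/R = 2000/120000000 = 1.66667e-05 s.
t_prop = 98/212000000 = 4.62264e-07 s; RTT = 9.24528e-07 s.
Cycle = t_tx + RTT = 1.75912e-05 s.
Throughput = L / cycle = 2000 / 1.75912e-05 = 114 Mbps.

114 Mbps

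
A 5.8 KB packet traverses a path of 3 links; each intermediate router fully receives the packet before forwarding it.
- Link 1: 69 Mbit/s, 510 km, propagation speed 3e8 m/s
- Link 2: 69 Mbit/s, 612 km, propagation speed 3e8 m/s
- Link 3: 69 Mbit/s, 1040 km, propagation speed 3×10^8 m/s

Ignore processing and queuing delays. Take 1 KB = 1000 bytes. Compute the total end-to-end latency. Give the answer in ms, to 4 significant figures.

9.224 ms

L = 46400 bits.
Transmission delay per hop = L/R = 46400/69000000 = 0.672464 ms; 3 hops → 2.01739 ms.
Propagation delays (d/s per hop): 1.7, 2.04, 3.46667 ms; sum = 7.20667 ms.
End-to-end = 9.224 ms.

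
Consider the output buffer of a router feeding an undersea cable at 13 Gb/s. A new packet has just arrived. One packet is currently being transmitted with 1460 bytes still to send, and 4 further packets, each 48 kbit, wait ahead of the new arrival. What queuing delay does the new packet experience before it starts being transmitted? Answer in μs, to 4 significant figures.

Each queued packet: L/R = 48000/13000000000 = 3.69231 μs.
4 queued → 14.7692 μs.
Plus remaining 11680 bits of current packet: 0.898462 μs.
Queuing delay = 15.67 μs.

15.67 μs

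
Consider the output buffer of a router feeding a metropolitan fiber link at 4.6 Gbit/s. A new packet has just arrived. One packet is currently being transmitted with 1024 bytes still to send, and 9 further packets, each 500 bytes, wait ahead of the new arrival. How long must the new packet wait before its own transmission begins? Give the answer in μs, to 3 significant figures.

9.61 μs

Each queued packet: L/R = 4000/4600000000 = 0.869565 μs.
9 queued → 7.82609 μs.
Plus remaining 8192 bits of current packet: 1.78087 μs.
Queuing delay = 9.61 μs.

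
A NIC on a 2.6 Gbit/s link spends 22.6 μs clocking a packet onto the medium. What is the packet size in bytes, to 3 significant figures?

7350 bytes

L = R × t_tx = 2600000000 b/s × 2.26e-05 s = 58760 bits.
In bytes: 58760 / 8 = 7350 bytes.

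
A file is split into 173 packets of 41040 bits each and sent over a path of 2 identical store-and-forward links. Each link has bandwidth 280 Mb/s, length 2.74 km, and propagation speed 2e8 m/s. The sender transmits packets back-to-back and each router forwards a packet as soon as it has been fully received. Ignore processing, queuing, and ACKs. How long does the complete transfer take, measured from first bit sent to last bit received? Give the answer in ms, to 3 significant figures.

25.5 ms

Per-hop transmission t_tx = L/R = 41040/280000000 = 0.146571 ms.
Per-hop propagation t_prop = 2740/200000000 = 0.0137 ms.
Pipeline fill: first packet needs 2·t_tx to clear all hops; remaining 172 packets each add one t_tx.
Total = (2+173-1)·t_tx + 2·t_prop = 174·0.146571 + 2·0.0137 = 25.5 ms.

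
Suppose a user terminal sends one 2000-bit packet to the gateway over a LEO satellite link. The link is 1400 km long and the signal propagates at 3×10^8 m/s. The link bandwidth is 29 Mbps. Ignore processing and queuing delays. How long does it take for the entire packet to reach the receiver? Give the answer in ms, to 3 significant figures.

Transmission delay = L/R = 2000 / 29000000 = 0.0689655 ms.
Propagation delay = d/s = 1400000 m / 300000000 m/s = 4.66667 ms.
Total = 4.74 ms.

4.74 ms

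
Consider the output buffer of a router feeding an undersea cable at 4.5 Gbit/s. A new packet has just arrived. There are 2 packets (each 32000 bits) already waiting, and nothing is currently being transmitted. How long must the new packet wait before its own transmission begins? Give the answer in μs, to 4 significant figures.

14.22 μs

Each queued packet: L/R = 32000/4500000000 = 7.11111 μs.
2 queued → 14.2222 μs.
Queuing delay = 14.22 μs.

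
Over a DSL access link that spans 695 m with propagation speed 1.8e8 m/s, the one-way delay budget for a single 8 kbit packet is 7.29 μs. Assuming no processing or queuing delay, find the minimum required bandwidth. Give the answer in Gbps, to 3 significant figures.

2.33 Gbps

Propagation delay = 695 / 180000000 = 3.86111 μs.
Transmission budget = 7.29 − 3.86111 = 3.42889 μs.
R ≥ L / t_tx = 8000 bits / 3.42889e-06 s = 2.33 Gbps.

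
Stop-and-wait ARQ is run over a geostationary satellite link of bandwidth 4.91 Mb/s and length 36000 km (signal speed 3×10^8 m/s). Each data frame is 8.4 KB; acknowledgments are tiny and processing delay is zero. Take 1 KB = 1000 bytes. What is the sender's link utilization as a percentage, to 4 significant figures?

5.395 %

t_tx = L/R = 67200/4910000 = 0.0136864 s.
t_prop = 36000000/300000000 = 0.12 s; RTT = 0.24 s.
Cycle = t_tx + RTT = 0.253686 s.
Utilization = t_tx / cycle = 0.0136864/0.253686 = 5.395 %.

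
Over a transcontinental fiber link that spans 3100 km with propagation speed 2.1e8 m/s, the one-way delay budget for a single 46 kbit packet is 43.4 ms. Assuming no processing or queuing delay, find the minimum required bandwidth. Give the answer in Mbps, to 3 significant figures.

1.61 Mbps

Propagation delay = 3100000 / 210000000 = 14.7619 ms.
Transmission budget = 43.4 − 14.7619 = 28.6381 ms.
R ≥ L / t_tx = 46000 bits / 0.0286381 s = 1.61 Mbps.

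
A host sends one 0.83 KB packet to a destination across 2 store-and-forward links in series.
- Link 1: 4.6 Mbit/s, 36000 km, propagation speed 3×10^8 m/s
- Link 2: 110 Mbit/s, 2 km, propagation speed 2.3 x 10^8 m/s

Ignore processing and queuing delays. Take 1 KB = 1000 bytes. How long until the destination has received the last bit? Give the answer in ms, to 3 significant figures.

122 ms

L = 6640 bits.
Transmission delays (L/R per hop): 1.44348, 0.0603636 ms; sum = 1.50384 ms.
Propagation delays (d/s per hop): 120, 0.00869565 ms; sum = 120.009 ms.
End-to-end = 122 ms.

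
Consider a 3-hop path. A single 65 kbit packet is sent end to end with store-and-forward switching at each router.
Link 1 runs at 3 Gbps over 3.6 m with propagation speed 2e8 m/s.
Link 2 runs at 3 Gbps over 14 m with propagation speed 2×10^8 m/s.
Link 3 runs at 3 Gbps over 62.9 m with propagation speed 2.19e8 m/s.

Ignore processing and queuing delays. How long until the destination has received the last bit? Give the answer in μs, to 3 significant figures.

L = 65000 bits.
Transmission delay per hop = L/R = 65000/3000000000 = 21.6667 μs; 3 hops → 65 μs.
Propagation delays (d/s per hop): 0.018, 0.07, 0.287215 μs; sum = 0.375215 μs.
End-to-end = 65.4 μs.

65.4 μs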